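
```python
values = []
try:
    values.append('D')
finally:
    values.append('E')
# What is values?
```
['D', 'E']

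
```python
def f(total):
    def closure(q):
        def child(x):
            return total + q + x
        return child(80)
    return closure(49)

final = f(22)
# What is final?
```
151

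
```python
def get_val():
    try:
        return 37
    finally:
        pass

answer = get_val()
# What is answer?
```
37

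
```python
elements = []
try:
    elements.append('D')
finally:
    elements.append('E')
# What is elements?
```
['D', 'E']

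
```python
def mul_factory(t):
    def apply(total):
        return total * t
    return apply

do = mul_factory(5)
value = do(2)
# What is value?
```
10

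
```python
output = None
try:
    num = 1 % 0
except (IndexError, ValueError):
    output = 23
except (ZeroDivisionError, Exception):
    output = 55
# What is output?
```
55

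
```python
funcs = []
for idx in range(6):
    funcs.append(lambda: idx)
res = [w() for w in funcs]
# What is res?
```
[5, 5, 5, 5, 5, 5]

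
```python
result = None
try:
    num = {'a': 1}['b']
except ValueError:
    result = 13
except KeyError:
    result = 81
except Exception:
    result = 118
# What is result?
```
81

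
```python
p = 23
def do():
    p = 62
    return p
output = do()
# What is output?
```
62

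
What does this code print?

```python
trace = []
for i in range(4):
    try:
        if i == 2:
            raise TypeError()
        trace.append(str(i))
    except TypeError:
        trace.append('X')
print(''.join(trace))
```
01X3

Exception on i=2 caught, loop continues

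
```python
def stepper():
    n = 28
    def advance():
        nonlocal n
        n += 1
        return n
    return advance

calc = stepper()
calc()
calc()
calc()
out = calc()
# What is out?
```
32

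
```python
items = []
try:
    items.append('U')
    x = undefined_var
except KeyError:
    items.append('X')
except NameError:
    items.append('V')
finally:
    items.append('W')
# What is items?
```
['U', 'V', 'W']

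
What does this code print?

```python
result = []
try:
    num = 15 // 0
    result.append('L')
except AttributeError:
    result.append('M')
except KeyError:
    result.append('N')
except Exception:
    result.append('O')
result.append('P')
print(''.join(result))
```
OP

ZeroDivisionError not specifically caught, falls to Exception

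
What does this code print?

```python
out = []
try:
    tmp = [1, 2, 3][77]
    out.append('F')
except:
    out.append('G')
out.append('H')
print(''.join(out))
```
GH

Exception raised in try, caught by bare except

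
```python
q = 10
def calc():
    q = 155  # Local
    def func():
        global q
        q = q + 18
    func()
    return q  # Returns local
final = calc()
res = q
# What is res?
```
28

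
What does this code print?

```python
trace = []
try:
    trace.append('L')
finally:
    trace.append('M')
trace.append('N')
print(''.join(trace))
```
LMN

try/finally without except, no exception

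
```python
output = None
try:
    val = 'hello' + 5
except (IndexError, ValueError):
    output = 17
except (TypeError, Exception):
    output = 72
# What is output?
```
72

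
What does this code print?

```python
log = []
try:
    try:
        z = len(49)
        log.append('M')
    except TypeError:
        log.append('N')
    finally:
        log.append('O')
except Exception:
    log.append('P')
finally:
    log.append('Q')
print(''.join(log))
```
NOQ

Both finally blocks run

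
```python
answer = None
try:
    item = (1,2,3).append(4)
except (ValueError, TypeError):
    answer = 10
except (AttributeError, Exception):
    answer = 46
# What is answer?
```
46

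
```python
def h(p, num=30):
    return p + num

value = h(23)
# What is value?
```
53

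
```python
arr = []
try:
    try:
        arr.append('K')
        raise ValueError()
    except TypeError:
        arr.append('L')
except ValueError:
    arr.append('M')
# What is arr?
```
['K', 'M']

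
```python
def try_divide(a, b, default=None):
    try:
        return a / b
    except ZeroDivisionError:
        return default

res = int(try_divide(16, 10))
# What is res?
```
1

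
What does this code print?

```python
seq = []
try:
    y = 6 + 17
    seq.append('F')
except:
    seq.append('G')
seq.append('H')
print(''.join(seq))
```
FH

No exception, try block completes normally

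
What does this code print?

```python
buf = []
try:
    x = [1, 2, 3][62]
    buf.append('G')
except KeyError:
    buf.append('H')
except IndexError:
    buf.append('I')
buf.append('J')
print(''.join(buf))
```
IJ

IndexError is caught by its specific handler, not KeyError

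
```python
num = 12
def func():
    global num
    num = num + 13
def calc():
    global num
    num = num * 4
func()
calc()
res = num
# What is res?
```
100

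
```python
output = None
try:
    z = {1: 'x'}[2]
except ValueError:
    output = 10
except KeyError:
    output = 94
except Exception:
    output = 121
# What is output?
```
94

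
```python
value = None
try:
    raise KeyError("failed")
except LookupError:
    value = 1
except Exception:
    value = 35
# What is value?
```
1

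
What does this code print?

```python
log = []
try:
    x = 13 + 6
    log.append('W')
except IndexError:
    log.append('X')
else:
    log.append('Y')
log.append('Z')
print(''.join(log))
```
WYZ

else block runs when no exception occurs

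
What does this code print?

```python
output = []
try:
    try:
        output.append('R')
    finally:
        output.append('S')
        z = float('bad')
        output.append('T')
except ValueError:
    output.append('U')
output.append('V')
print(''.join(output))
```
RSUV

Exception in inner finally caught by outer except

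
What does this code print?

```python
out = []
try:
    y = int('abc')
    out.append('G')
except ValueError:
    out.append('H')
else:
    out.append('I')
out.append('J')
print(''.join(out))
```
HJ

else block skipped when exception is caught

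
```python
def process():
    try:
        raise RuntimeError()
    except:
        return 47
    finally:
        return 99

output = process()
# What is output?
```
99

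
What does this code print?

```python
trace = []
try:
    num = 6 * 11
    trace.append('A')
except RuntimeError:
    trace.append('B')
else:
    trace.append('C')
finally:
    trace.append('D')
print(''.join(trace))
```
ACD

else runs before finally when no exception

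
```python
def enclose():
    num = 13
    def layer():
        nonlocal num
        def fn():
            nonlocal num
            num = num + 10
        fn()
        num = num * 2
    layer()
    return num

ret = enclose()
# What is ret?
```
46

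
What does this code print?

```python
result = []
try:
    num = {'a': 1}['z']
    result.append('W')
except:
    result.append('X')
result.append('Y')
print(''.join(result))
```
XY

Exception raised in try, caught by bare except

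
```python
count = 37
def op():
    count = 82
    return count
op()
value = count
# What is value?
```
37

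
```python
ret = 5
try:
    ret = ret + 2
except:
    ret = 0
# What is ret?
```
7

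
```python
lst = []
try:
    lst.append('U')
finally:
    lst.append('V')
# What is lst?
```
['U', 'V']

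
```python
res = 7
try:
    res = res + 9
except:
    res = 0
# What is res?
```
16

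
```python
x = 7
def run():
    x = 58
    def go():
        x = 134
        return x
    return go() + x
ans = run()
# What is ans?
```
192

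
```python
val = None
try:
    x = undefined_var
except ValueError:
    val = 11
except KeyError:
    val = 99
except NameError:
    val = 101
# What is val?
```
101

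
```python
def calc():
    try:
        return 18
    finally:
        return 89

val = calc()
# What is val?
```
89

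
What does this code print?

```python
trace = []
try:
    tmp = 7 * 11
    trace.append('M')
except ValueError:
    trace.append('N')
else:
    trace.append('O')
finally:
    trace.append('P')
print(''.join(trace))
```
MOP

else runs before finally when no exception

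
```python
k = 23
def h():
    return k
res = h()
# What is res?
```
23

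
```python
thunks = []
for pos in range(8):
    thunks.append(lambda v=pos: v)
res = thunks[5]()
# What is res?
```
5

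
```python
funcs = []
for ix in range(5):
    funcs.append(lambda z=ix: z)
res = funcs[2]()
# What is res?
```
2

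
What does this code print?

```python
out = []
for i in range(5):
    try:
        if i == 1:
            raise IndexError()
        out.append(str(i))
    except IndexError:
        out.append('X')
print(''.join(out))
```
0X234

Exception on i=1 caught, loop continues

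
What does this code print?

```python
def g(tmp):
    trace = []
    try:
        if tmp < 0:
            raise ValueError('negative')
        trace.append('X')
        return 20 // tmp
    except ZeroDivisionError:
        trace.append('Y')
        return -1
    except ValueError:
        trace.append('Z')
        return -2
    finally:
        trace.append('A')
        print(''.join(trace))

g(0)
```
XYA

tmp=0 causes ZeroDivisionError, caught, finally prints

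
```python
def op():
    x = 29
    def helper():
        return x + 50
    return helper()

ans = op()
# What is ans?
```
79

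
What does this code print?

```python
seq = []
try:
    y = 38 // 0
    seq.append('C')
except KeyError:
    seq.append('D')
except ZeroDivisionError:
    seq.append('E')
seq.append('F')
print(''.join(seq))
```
EF

ZeroDivisionError is caught by its specific handler, not KeyError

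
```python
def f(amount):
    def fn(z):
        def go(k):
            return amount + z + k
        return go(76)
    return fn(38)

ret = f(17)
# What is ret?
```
131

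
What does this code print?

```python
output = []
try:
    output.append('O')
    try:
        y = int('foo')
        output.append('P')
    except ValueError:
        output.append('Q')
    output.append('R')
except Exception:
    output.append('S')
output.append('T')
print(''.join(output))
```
OQRT

Inner exception caught by inner handler, outer continues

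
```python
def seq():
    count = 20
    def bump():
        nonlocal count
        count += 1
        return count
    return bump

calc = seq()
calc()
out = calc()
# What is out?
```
22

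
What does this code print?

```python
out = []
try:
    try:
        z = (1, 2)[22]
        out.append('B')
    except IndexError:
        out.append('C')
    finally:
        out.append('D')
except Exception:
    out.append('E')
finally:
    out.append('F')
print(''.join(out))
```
CDF

Both finally blocks run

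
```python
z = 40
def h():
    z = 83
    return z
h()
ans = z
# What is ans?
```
40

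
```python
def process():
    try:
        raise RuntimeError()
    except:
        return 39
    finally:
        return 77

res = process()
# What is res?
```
77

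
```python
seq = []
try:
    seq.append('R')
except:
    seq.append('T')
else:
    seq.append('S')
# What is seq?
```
['R', 'S']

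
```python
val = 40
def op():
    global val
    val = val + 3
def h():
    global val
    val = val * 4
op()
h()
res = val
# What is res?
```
172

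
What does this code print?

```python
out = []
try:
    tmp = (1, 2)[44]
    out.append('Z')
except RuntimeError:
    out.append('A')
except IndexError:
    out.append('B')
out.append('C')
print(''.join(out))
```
BC

IndexError is caught by its specific handler, not RuntimeError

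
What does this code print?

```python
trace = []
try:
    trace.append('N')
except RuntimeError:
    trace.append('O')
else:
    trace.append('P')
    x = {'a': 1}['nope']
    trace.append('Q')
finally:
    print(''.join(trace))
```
NP

Try succeeds, else appends 'P', KeyError in else is uncaught, finally prints before exception propagates ('Q' never appended)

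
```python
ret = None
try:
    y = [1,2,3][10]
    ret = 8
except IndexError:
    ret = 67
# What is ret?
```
67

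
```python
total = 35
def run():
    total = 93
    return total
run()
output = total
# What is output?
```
35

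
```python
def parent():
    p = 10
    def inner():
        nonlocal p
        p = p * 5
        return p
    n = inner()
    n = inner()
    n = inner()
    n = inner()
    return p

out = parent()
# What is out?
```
6250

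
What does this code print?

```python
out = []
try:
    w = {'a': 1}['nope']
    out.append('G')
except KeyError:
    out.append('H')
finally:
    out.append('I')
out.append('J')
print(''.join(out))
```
HIJ

finally always runs, even after exception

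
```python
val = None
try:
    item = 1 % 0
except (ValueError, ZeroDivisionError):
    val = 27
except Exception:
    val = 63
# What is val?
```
27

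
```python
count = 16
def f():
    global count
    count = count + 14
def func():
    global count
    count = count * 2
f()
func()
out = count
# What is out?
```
60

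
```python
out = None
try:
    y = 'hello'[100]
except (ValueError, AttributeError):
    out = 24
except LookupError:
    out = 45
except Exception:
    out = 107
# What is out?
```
45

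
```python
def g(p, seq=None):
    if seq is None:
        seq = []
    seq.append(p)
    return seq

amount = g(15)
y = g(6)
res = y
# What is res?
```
[6]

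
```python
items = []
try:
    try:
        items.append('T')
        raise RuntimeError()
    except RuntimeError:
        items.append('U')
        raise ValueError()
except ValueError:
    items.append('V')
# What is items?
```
['T', 'U', 'V']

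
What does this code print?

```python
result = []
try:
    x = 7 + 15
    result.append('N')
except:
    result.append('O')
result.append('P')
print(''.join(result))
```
NP

No exception, try block completes normally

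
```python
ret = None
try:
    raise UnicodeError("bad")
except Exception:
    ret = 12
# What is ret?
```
12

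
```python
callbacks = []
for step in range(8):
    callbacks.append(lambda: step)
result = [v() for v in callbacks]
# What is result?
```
[7, 7, 7, 7, 7, 7, 7, 7]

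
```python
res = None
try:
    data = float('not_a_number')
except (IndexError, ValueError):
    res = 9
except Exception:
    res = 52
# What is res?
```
9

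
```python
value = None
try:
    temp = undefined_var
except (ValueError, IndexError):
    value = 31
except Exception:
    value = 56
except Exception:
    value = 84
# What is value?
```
56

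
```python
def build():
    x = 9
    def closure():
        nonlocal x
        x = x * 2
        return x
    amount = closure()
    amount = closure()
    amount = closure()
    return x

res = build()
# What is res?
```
72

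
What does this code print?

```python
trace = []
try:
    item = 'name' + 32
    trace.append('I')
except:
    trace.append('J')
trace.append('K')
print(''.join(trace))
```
JK

Exception raised in try, caught by bare except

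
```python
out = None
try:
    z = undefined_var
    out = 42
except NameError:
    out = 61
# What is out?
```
61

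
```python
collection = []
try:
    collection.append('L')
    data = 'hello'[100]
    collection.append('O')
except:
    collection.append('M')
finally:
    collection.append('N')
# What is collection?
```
['L', 'M', 'N']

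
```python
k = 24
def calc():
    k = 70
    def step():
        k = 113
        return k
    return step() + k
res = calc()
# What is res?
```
183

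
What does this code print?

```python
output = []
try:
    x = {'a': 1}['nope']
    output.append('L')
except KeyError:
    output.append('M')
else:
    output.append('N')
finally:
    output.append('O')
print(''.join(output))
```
MO

Exception: except runs, else skipped, finally runs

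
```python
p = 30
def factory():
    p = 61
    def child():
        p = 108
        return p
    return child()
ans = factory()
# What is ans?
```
108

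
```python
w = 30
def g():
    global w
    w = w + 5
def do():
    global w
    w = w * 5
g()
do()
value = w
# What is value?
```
175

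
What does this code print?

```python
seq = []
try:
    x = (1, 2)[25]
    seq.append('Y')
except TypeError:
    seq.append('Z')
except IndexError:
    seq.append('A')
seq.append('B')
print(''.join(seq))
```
AB

IndexError is caught by its specific handler, not TypeError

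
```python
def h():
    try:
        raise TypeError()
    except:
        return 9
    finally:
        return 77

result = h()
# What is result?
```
77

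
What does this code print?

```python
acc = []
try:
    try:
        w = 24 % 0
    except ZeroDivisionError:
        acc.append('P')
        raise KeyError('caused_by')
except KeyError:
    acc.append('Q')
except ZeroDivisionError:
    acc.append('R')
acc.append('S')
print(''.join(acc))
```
PQS

KeyError raised and caught, original ZeroDivisionError not re-raised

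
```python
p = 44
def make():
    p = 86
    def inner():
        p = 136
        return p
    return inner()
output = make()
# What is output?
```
136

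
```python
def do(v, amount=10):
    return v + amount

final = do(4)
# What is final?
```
14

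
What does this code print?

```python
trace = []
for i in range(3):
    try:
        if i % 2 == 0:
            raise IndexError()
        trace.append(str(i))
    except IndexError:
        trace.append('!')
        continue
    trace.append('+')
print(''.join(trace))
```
!1+!

continue in except skips rest of loop body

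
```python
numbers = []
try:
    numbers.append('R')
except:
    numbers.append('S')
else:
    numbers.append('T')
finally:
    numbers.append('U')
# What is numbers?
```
['R', 'T', 'U']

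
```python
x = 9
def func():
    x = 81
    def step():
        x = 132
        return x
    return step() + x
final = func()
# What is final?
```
213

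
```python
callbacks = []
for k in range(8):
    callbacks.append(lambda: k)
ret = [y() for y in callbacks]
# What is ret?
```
[7, 7, 7, 7, 7, 7, 7, 7]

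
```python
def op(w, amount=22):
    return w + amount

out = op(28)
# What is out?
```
50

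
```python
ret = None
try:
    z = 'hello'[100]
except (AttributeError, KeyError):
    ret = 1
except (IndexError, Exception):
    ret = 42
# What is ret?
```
42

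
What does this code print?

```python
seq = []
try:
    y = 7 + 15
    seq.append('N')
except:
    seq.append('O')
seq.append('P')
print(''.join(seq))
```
NP

No exception, try block completes normally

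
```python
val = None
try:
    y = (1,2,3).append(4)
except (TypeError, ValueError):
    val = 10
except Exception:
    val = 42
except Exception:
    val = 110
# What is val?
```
42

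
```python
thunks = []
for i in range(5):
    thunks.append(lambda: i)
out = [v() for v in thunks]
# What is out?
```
[4, 4, 4, 4, 4]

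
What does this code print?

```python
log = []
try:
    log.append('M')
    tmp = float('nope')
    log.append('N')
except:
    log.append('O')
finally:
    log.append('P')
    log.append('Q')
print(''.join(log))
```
MOPQ

Code before exception runs, then except, then all of finally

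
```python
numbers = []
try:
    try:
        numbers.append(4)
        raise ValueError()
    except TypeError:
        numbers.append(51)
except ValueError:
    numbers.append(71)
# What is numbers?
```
[4, 71]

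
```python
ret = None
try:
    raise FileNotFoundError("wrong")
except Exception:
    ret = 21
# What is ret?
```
21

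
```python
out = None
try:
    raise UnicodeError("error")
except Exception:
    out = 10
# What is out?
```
10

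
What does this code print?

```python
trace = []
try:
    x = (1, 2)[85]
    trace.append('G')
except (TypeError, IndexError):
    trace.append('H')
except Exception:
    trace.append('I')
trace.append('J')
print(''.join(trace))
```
HJ

IndexError matches tuple containing it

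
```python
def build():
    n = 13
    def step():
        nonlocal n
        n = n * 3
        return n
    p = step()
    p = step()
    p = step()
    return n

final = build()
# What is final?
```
351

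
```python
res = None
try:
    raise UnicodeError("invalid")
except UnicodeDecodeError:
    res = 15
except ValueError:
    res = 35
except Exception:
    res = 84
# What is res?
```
35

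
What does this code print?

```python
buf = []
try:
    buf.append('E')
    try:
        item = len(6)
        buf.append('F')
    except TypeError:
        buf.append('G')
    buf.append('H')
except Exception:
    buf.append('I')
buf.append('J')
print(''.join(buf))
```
EGHJ

Inner exception caught by inner handler, outer continues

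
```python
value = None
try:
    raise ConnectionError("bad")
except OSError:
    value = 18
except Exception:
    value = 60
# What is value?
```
18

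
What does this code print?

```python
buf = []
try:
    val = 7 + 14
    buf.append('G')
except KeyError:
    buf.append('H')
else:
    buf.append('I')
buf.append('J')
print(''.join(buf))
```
GIJ

else block runs when no exception occurs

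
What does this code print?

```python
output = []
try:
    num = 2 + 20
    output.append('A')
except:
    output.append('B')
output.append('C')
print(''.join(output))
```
AC

No exception, try block completes normally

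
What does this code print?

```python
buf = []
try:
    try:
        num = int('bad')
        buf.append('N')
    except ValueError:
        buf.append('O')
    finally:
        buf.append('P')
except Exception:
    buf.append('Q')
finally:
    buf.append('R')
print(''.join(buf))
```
OPR

Both finally blocks run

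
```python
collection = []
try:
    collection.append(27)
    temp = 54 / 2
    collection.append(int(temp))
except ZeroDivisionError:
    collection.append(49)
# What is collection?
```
[27, 27]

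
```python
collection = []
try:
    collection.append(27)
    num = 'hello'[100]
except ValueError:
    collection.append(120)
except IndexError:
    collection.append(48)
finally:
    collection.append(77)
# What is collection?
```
[27, 48, 77]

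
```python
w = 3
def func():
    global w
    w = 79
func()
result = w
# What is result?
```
79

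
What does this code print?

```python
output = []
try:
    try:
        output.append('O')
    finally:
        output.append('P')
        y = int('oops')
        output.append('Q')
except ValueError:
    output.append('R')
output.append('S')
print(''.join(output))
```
OPRS

Exception in inner finally caught by outer except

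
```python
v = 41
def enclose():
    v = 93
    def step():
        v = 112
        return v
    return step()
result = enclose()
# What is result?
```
112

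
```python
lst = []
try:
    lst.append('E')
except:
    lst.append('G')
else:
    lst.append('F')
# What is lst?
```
['E', 'F']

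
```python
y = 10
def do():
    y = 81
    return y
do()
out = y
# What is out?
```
10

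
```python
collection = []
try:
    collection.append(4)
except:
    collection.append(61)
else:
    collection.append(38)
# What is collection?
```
[4, 38]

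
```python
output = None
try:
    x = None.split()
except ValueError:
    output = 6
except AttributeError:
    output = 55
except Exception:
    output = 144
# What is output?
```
55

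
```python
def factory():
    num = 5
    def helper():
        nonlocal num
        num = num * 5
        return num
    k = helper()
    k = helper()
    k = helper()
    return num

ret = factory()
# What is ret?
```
625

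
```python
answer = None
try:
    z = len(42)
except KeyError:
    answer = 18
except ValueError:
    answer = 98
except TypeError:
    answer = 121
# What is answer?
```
121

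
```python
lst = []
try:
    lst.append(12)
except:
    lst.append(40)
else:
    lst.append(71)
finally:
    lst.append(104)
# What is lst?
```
[12, 71, 104]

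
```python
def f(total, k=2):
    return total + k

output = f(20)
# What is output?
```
22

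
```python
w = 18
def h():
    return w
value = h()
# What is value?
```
18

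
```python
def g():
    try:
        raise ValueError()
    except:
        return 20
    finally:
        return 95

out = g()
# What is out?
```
95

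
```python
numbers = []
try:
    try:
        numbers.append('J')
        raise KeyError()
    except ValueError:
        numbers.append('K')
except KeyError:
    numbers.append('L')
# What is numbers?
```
['J', 'L']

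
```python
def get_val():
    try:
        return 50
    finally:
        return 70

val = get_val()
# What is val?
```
70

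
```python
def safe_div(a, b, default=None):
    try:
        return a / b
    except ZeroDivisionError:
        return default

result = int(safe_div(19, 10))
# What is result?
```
1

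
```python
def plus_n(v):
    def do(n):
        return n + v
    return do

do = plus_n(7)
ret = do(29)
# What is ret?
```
36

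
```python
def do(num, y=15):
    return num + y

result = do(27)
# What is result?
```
42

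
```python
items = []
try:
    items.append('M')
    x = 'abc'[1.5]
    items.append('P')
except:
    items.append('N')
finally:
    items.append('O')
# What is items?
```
['M', 'N', 'O']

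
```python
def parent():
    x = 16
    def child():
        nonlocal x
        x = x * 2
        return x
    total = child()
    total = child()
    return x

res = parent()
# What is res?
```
64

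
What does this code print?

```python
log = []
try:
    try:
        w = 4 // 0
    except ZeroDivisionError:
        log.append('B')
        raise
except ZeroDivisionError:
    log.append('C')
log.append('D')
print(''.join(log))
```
BCD

raise without argument re-raises current exception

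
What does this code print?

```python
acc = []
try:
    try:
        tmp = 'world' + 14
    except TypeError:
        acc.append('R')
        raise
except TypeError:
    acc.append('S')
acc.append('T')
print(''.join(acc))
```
RST

raise without argument re-raises current exception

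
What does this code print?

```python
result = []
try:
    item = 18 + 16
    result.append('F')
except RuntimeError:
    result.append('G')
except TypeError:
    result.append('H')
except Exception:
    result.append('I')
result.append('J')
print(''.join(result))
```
FJ

No exception, try block completes normally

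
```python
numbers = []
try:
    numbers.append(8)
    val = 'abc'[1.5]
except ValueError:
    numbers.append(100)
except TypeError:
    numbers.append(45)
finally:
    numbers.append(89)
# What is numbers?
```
[8, 45, 89]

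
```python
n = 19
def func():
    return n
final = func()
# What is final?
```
19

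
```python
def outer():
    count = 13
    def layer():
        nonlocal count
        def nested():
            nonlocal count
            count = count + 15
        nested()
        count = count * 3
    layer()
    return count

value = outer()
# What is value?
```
84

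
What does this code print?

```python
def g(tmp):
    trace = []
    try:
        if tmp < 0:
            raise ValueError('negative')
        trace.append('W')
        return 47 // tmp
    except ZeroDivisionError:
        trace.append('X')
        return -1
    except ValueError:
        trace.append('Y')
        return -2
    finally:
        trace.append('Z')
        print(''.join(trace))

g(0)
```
WXZ

tmp=0 causes ZeroDivisionError, caught, finally prints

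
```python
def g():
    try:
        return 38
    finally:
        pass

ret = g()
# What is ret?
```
38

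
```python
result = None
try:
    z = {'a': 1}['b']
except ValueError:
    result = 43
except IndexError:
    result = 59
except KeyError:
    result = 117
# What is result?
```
117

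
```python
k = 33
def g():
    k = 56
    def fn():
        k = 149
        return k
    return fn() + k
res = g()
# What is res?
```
205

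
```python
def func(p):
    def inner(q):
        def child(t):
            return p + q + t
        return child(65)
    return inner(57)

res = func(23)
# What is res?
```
145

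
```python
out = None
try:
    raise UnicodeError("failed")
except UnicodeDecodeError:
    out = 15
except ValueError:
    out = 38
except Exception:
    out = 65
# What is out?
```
38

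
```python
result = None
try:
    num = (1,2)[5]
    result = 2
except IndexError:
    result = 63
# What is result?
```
63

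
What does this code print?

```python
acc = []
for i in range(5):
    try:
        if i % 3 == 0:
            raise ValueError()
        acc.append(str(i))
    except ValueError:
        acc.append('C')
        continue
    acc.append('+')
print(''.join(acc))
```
C1+2+C4+

continue in except skips rest of loop body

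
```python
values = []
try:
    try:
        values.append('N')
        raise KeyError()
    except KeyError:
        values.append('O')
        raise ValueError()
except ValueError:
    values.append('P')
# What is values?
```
['N', 'O', 'P']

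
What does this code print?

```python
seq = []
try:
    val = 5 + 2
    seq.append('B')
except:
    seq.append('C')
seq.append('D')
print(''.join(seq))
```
BD

No exception, try block completes normally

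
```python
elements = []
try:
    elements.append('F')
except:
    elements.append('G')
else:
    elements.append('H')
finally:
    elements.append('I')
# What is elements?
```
['F', 'H', 'I']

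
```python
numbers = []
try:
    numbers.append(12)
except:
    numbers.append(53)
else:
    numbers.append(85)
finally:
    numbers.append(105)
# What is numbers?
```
[12, 85, 105]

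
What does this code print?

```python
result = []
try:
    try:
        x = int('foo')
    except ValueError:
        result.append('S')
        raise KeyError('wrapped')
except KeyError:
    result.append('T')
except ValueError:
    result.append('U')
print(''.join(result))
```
ST

New KeyError raised, caught by outer KeyError handler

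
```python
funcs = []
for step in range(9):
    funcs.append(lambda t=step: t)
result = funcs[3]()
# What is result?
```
3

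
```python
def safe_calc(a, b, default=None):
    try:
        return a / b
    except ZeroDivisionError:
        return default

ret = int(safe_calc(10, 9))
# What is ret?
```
1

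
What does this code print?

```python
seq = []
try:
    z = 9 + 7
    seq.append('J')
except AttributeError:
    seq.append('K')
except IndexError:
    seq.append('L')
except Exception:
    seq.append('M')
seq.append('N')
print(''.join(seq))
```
JN

No exception, try block completes normally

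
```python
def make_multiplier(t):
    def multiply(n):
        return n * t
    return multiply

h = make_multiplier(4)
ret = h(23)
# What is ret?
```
92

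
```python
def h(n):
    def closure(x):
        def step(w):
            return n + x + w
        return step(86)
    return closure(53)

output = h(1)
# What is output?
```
140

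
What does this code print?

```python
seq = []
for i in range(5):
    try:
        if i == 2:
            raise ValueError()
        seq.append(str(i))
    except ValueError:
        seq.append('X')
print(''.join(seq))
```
01X34

Exception on i=2 caught, loop continues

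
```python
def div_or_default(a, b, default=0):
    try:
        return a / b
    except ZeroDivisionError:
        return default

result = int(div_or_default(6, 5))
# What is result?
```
1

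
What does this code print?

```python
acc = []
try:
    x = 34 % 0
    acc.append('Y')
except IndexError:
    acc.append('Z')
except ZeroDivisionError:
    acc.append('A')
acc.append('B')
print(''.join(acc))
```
AB

ZeroDivisionError is caught by its specific handler, not IndexError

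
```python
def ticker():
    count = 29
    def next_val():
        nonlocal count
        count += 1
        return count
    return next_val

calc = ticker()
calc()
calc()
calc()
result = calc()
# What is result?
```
33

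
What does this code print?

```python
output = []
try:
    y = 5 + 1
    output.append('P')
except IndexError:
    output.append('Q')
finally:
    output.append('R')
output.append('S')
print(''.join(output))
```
PRS

finally runs after normal execution too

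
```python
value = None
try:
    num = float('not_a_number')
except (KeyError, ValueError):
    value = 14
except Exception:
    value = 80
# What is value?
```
14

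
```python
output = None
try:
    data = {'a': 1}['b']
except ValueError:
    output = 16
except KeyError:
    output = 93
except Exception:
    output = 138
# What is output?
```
93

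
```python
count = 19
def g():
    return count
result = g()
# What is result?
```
19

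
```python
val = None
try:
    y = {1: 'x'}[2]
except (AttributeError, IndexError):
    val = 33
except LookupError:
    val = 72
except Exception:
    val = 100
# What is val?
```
72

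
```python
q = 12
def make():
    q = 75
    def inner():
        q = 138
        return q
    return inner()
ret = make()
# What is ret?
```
138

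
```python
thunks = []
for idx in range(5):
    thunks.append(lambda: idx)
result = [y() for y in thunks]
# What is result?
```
[4, 4, 4, 4, 4]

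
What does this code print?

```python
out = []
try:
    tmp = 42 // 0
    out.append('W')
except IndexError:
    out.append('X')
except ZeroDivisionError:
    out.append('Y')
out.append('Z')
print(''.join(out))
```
YZ

ZeroDivisionError is caught by its specific handler, not IndexError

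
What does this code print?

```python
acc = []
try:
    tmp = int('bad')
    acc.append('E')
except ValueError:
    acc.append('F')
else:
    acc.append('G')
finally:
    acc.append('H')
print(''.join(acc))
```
FH

Exception: except runs, else skipped, finally runs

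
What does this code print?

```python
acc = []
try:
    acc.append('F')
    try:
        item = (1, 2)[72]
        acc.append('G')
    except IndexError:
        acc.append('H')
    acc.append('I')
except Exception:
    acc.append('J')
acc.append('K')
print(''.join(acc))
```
FHIK

Inner exception caught by inner handler, outer continues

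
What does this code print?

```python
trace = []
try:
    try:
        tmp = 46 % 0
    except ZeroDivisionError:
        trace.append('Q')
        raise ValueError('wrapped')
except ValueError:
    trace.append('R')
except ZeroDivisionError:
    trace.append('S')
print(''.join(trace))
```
QR

New ValueError raised, caught by outer ValueError handler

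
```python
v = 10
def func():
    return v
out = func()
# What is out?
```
10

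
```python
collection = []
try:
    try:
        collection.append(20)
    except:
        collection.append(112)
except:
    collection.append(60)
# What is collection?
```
[20]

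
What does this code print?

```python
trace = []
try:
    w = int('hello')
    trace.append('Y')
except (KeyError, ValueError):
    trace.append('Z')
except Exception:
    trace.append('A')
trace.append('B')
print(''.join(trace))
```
ZB

ValueError matches tuple containing it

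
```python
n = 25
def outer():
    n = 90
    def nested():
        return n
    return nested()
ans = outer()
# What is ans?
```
90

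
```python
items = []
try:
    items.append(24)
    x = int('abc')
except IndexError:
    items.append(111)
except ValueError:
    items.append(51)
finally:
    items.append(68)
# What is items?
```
[24, 51, 68]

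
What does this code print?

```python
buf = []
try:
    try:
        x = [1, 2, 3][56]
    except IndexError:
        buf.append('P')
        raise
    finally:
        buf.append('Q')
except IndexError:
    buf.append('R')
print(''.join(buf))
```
PQR

finally runs before re-raised exception propagates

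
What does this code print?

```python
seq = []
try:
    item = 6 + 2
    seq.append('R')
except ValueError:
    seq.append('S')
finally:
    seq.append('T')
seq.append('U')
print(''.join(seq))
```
RTU

finally runs after normal execution too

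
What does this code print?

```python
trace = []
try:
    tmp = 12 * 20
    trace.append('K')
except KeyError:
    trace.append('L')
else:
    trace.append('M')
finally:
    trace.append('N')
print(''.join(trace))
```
KMN

else runs before finally when no exception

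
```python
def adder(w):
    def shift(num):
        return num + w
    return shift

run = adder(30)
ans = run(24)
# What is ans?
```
54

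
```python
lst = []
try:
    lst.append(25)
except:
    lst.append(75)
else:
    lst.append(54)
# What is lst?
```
[25, 54]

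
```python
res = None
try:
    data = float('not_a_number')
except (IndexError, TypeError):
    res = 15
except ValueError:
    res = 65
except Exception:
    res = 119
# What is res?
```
65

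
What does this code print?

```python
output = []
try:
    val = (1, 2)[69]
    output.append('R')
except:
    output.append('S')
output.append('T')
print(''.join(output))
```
ST

Exception raised in try, caught by bare except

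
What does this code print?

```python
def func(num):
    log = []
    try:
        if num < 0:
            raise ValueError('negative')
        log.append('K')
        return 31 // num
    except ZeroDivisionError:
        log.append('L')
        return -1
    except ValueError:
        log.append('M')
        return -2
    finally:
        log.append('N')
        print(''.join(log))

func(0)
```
KLN

num=0 causes ZeroDivisionError, caught, finally prints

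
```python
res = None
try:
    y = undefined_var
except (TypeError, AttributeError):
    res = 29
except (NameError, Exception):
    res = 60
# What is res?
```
60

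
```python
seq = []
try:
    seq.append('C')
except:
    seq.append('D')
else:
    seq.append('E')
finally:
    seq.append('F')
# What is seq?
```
['C', 'E', 'F']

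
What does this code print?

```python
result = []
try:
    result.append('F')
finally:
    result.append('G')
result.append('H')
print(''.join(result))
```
FGH

try/finally without except, no exception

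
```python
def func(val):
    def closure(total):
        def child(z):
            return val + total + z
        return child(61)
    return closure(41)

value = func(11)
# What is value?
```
113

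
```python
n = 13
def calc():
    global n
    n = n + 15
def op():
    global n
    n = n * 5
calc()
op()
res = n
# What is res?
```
140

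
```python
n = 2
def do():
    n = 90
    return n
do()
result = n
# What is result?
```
2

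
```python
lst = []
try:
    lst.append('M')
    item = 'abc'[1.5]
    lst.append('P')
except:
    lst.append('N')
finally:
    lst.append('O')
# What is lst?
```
['M', 'N', 'O']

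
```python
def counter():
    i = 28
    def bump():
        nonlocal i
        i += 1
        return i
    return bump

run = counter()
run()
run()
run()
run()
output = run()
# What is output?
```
33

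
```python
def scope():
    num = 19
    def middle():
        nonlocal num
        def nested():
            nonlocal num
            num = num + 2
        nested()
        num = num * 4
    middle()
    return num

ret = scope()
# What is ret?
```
84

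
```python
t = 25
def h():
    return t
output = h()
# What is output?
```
25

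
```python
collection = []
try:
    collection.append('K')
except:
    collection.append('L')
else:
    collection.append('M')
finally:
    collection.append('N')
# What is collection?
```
['K', 'M', 'N']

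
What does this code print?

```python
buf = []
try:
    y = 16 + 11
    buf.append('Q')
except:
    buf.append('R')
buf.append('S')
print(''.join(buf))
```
QS

No exception, try block completes normally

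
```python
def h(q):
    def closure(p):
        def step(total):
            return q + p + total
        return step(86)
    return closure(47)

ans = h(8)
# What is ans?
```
141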